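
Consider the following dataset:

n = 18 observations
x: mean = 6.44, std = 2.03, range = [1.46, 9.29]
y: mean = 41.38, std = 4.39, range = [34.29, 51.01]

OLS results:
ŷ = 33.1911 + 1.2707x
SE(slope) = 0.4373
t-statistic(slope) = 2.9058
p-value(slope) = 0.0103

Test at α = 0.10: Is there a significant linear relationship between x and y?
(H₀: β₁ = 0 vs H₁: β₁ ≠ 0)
p-value = 0.0103 < α = 0.10, so we reject H₀. The relationship is significant.

Hypothesis test for the slope coefficient:

H₀: β₁ = 0 (no linear relationship)
H₁: β₁ ≠ 0 (linear relationship exists)

Test statistic: t = β̂₁ / SE(β̂₁) = 1.2707 / 0.4373 = 2.9058

With df = 16, the two-sided p-value for |t| = 2.9058 is 0.0103.

Decision rule: reject H₀ if p-value < α.
p-value = 0.0103 < α = 0.10 → reject H₀.

Conclusion: the linear association between x and y is significant at the 10% level.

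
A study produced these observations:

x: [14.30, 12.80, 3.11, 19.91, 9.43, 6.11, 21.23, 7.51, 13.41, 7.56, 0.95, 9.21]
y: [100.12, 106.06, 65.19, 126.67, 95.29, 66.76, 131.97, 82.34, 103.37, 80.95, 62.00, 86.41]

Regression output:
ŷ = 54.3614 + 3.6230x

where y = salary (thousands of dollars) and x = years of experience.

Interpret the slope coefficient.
An increase of one year in experience is associated with a 3.6230 thousand dollars increase in predicted salary.

The slope coefficient β₁ = 3.6230 represents the marginal effect of experience on salary.

Interpretation:
- Experience up by 1 year → predicted salary increases by 3.6230 thousand dollars
- This is a linear approximation: the same per-unit change is assumed across the whole observed x range

(β₀ = 54.3614 is the fitted value at x = 0 and is not part of the slope interpretation.)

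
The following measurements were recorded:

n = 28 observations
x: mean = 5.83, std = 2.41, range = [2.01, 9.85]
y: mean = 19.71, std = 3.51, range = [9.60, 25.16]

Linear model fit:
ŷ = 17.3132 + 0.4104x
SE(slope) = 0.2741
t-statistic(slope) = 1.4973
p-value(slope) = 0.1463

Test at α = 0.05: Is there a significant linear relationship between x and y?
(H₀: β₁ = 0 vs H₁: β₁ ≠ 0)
Fail to reject H₀: p-value = 0.1463 ≥ α = 0.05. The linear relationship is not significant at the 5% level.

Hypothesis test for the slope coefficient:

H₀: β₁ = 0 (no linear relationship)
H₁: β₁ ≠ 0 (linear relationship exists)

Test statistic: t = β̂₁ / SE(β̂₁) = 0.4104 / 0.2741 = 1.4973

With df = 26, the two-sided p-value for |t| = 1.4973 is 0.1463.

Decision rule: reject H₀ if p-value < α.
p-value = 0.1463 ≥ α = 0.05 → fail to reject H₀.

Conclusion: the linear association between x and y is not significant at the 5% level.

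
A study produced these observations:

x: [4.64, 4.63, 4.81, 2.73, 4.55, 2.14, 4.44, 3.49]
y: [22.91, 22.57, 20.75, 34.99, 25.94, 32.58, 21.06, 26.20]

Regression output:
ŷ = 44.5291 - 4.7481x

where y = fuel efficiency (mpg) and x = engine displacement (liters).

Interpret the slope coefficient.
On average, fuel efficiency is about 4.7481 mpg lower for every extra liter of engine displacement.

β₁ = -4.7481 is the change in predicted fuel efficiency (mpg) per additional liter of engine displacement.

Interpretation:
- Engine displacement up by 1 liter → predicted fuel efficiency decreases by 4.7481 mpg
- The effect is assumed constant over the observed range of x (linearity)

(β₀ = 44.5291 is the fitted value at x = 0 and is not part of the slope interpretation.)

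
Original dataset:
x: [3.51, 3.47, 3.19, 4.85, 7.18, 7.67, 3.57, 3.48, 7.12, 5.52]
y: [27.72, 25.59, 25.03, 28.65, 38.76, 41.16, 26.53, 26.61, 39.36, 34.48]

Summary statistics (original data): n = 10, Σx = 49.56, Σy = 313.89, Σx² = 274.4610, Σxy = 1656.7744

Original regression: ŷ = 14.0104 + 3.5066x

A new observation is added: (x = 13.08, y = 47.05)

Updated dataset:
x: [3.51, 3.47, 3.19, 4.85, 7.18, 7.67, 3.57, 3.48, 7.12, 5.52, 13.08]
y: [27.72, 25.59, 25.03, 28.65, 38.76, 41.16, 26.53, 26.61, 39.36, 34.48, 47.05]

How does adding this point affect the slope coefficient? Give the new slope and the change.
New slope β₁ = 2.4403 versus 3.5066 before: a change of -1.0663 (-30.4%).

The new point has HIGH LEVERAGE: x = 13.08 is far from the original mean x̄ = 49.56/10 ≈ 4.96 (original range [3.19, 7.67]).

Step 1: Update the sums with the new point (n goes from 10 to 11)
Σx  = 49.56 + 13.08 = 62.64
Σy  = 313.89 + 47.05 = 360.94
Σx² = 274.4610 + 13.08² = 274.4610 + 171.0864 = 445.5474
Σxy = 1656.7744 + 13.08×47.05 = 1656.7744 + 615.4140 = 2272.1884

Step 2: Recompute the slope with b₁ = (nΣxy − ΣxΣy) / (nΣx² − (Σx)²)
Numerator   = 11×2272.1884 − 62.64×360.94 = 24994.0724 − 22609.2816 = 2384.7908
Denominator = 11×445.5474 − 62.64² = 4901.0214 − 3923.7696 = 977.2518
b₁(new) = 2384.7908 / 977.2518 = 2.4403

(Same formula on the original sums: (10×1656.7744 − 49.56×313.89) / (10×274.4610 − 49.56²) = 1011.3556 / 288.4164 = 3.5066, matching the given fit.)

Step 3: Change in slope
Δβ₁ = 2.4403 − 3.5066 = -1.0663
Relative change = -1.0663 / 3.5066 × 100% = -30.4%
→ the slope decreases when the point is added.

Because the point sits below the extension of the original line at a high-leverage x, it tilts the fit down.
In practice: examine leverage (hᵢ) and Cook's distance rather than deleting it automatically.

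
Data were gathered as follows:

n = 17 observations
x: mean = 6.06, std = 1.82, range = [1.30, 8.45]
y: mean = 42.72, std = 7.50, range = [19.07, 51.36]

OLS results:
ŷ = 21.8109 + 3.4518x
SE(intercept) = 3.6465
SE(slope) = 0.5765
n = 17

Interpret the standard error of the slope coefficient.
The slope 3.4518 is pinned down to within about ±0.5765 (one SE) by these data — relative uncertainty 16.7%, i.e. precise.

SE(β̂₁) = 0.5765 says: if we drew many samples of n = 17 from the same population and refit each time, the fitted slopes would scatter with a standard deviation of roughly 0.5765 around the true β₁.

Relative precision:
- SE / |β̂₁| = 0.5765 / 3.4518 = 16.7%
- Rule of thumb (under 20%: precise; 20% to under 50%: moderately precise; 50% or more: imprecise) → precise

Rough 95% range (±2 SE): 3.4518 ± 1.1530 → (2.2988, 4.6048).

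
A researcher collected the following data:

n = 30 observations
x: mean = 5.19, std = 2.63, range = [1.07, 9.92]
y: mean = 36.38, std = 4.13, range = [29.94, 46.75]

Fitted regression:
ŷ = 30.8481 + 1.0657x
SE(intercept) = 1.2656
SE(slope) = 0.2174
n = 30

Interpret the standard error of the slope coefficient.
The slope 1.0657 is pinned down to within about ±0.2174 (one SE) by these data — relative uncertainty 20.4%, i.e. moderately precise.

SE(β̂₁) = s / √Sxx, where s is the residual standard deviation and Sxx = Σ(x − x̄)². It is the yardstick for how far β̂₁ = 1.0657 could plausibly be from the true slope.

Relative precision:
- SE / |β̂₁| = 0.2174 / 1.0657 = 20.4%
- Rule of thumb (under 20%: precise; 20% to under 50%: moderately precise; 50% or more: imprecise) → moderately precise

Rough 95% range (±2 SE): 1.0657 ± 0.4348 → (0.6309, 1.5005).

What drives SE(β̂₁): larger n (here n = 30) → smaller SE.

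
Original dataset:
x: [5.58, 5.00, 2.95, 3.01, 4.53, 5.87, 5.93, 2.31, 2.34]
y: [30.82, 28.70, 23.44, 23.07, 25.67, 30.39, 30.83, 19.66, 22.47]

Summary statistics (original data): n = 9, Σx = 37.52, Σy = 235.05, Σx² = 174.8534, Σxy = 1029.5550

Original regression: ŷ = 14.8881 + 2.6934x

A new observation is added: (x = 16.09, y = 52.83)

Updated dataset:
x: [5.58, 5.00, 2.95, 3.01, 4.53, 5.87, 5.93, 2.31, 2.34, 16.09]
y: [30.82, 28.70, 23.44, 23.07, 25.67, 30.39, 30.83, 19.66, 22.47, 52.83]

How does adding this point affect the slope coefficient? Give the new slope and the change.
Adding the point moves β₁ from 2.6934 to 2.2979, i.e. it decreases by 0.3955 (-14.7%).

The new point has HIGH LEVERAGE: x = 16.09 is far from the original mean x̄ = 37.52/9 ≈ 4.17 (original range [2.31, 5.93]).

Step 1: Update the sums with the new point (n goes from 9 to 10)
Σx  = 37.52 + 16.09 = 53.61
Σy  = 235.05 + 52.83 = 287.88
Σx² = 174.8534 + 16.09² = 174.8534 + 258.8881 = 433.7415
Σxy = 1029.5550 + 16.09×52.83 = 1029.5550 + 850.0347 = 1879.5897

Step 2: Recompute the slope with b₁ = (nΣxy − ΣxΣy) / (nΣx² − (Σx)²)
Numerator   = 10×1879.5897 − 53.61×287.88 = 18795.8970 − 15433.2468 = 3362.6502
Denominator = 10×433.7415 − 53.61² = 4337.4150 − 2874.0321 = 1463.3829
b₁(new) = 3362.6502 / 1463.3829 = 2.2979

(Same formula on the original sums: (9×1029.5550 − 37.52×235.05) / (9×174.8534 − 37.52²) = 446.9190 / 165.9302 = 2.6934, matching the given fit.)

Step 3: Change in slope
Δβ₁ = 2.2979 − 2.6934 = -0.3955
Relative change = -0.3955 / 2.6934 × 100% = -14.7%
→ the slope decreases when the point is added.

Because the point sits below the extension of the original line at a high-leverage x, it tilts the fit down.
In practice: refit with and without it and report both if conclusions differ; check such a point for data-entry or measurement error.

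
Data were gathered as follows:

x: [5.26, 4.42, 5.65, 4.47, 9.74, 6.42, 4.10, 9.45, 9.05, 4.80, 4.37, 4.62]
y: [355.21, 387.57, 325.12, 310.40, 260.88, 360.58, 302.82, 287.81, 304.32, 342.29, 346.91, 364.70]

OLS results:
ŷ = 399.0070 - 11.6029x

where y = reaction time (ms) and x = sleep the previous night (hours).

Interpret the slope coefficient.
On average, reaction time is about 11.6029 ms lower for every extra hour of sleep.

β₁ = -11.6029 is the change in predicted reaction time (ms) per additional hour of sleep.

Interpretation:
- Sleep up by 1 hour → predicted reaction time decreases by 11.6029 ms
- The effect is assumed constant over the observed range of x (linearity)

The intercept β₀ = 399.0070 is the predicted reaction time when sleep = 0; since the smallest observed x is 4.10, this is an extrapolation and mainly anchors the line.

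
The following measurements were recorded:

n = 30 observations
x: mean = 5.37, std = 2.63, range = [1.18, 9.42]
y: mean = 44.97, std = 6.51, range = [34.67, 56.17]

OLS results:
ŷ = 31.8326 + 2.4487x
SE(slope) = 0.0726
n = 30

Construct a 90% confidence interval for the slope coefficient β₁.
The 90% CI for β₁ is (2.3252, 2.5722)

Confidence interval for the slope:

The 90% CI for β₁ is: β̂₁ ± t*(α/2, n-2) × SE(β̂₁)

Step 1: Find critical t-value
- Confidence level = 0.9
- Degrees of freedom = n - 2 = 30 - 2 = 28
- t*(α/2, 28) = 1.7011

Step 2: Calculate margin of error
Margin = 1.7011 × 0.0726 = 0.1235

Step 3: Construct interval
CI = 2.4487 ± 0.1235
CI = (2.3252, 2.5722)

Interpretation: intervals built this way capture the true β₁ in 90% of repeated samples; here the plausible range for the per-unit effect of x on y is 2.3252 to 2.5722.
Both endpoints are positive, so the data support a genuinely positive slope at this confidence level.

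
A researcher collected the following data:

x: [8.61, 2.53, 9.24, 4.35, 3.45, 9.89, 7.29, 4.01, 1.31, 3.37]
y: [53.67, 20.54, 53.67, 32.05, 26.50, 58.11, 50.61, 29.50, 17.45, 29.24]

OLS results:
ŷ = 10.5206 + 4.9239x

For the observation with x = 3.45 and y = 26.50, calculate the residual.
Residual = -1.0081

The residual is the difference between the actual value and the predicted value:

Residual = y - ŷ

Step 1: Calculate predicted value
ŷ = 10.5206 + 4.9239 × 3.45
ŷ = 27.5081

Step 2: Calculate residual
Residual = 26.50 - 27.5081
Residual = -1.0081

Interpretation: the model overestimates the actual value by 1.0081 at this point (negative residual → observation lies below the fitted line).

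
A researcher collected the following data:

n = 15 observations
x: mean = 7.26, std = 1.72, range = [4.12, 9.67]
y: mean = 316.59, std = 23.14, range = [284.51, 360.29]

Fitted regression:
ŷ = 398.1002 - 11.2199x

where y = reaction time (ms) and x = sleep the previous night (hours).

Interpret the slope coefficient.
On average, reaction time is about 11.2199 ms lower for every extra hour of sleep.

β₁ = -11.2199 is the change in predicted reaction time (ms) per additional hour of sleep.

Interpretation:
- Sleep up by 1 hour → predicted reaction time decreases by 11.2199 ms
- This is a linear approximation: the same per-unit change is assumed across the whole observed x range

(β₀ = 398.1002 is the fitted value at x = 0 and is not part of the slope interpretation.)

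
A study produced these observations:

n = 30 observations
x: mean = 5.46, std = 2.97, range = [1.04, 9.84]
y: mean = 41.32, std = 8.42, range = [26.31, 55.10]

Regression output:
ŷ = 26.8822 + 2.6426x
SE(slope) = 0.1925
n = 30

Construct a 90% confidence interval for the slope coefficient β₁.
The 90% CI for β₁ is (2.3151, 2.9701)

Confidence interval for the slope:

The 90% CI for β₁ is: β̂₁ ± t*(α/2, n-2) × SE(β̂₁)

Step 1: Find critical t-value
- Confidence level = 0.9
- Degrees of freedom = n - 2 = 30 - 2 = 28
- t*(α/2, 28) = 1.7011

Step 2: Calculate margin of error
Margin = 1.7011 × 0.1925 = 0.3275

Step 3: Construct interval
CI = 2.6426 ± 0.3275
CI = (2.3151, 2.9701)

Interpretation: each one-unit increase in x is associated with a change in mean y of between 2.3151 and 2.9701, with 90% confidence.
The interval does not include 0, suggesting a significant linear relationship.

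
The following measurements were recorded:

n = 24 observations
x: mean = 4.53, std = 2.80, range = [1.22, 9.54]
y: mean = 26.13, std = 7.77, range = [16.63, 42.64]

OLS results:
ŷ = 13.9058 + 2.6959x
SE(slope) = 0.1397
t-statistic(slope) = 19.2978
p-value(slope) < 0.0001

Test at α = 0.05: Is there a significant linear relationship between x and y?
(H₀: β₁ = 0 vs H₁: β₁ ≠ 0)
Since p-value < 0.0001 < α = 0.05, reject H₀ — the slope is significantly different from 0.

Hypothesis test for the slope coefficient:

H₀: β₁ = 0 (no linear relationship)
H₁: β₁ ≠ 0 (linear relationship exists)

Test statistic: t = β̂₁ / SE(β̂₁) = 2.6959 / 0.1397 = 19.2978

With df = 22, the two-sided p-value for |t| = 19.2978 is <0.0001.

Decision rule: reject H₀ if p-value < α.
p-value < 0.0001 < α = 0.05 → reject H₀.

Conclusion: the linear association between x and y is significant at the 5% level.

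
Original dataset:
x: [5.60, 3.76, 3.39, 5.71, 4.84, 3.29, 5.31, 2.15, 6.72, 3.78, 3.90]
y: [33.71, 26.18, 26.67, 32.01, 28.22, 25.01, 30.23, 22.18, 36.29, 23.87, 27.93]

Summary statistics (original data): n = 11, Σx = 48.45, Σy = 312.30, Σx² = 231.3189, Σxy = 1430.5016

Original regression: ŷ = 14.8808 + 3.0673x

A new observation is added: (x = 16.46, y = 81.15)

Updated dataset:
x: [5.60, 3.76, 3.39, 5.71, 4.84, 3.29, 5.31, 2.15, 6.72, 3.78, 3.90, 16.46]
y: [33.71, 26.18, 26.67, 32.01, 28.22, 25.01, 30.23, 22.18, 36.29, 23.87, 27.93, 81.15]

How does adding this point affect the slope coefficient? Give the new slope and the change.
Adding the point moves β₁ from 3.0673 to 4.2212, i.e. it increases by 1.1539 (+37.6%).

The new point has HIGH LEVERAGE: x = 16.46 is far from the original mean x̄ = 48.45/11 ≈ 4.40 (original range [2.15, 6.72]).

Step 1: Update the sums with the new point (n goes from 11 to 12)
Σx  = 48.45 + 16.46 = 64.91
Σy  = 312.30 + 81.15 = 393.45
Σx² = 231.3189 + 16.46² = 231.3189 + 270.9316 = 502.2505
Σxy = 1430.5016 + 16.46×81.15 = 1430.5016 + 1335.7290 = 2766.2306

Step 2: Recompute the slope with b₁ = (nΣxy − ΣxΣy) / (nΣx² − (Σx)²)
Numerator   = 12×2766.2306 − 64.91×393.45 = 33194.7672 − 25538.8395 = 7655.9277
Denominator = 12×502.2505 − 64.91² = 6027.0060 − 4213.3081 = 1813.6979
b₁(new) = 7655.9277 / 1813.6979 = 4.2212

(Same formula on the original sums: (11×1430.5016 − 48.45×312.30) / (11×231.3189 − 48.45²) = 604.5826 / 197.1054 = 3.0673, matching the given fit.)

Step 3: Change in slope
Δβ₁ = 4.2212 − 3.0673 = +1.1539
Relative change = +1.1539 / 3.0673 × 100% = +37.6%
→ the slope increases when the point is added.

Because the point sits above the extension of the original line at a high-leverage x, it tilts the fit up.
In practice: examine leverage (hᵢ) and Cook's distance rather than deleting it automatically; investigate whether it comes from the same population as the rest of the sample.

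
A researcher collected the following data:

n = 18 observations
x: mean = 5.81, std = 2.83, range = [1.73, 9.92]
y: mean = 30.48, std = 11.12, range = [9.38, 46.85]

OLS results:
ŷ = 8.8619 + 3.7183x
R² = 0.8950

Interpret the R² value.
The model explains 89.50% of the variance in y (R² = 0.8950), leaving 10.50% unexplained; the fit is strong.

The coefficient of determination R² is the fraction of the total variation in y that the fitted line accounts for.

Here R² = 0.8950:
- Explained: 89.50% of the variation in y
- Unexplained (residual): 100% − 89.50% = 10.50%
- Rule of thumb (below 0.3 weak; 0.3 to below 0.7 moderate; 0.7 and above strong) → strong

Note: R² never decreases when predictors are added, so it should not be used alone to compare models of different size.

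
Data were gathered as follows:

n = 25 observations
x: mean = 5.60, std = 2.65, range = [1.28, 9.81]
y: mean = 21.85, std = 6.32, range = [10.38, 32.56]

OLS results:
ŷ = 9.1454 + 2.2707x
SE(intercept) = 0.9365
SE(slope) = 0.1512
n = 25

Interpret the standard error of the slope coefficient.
SE(β̂₁) = 0.1512 is the estimated standard deviation of the slope estimate across repeated samples; relative to β̂₁ = 2.2707 that is 6.7%, a precise estimate.

What SE measures:
- The standard error quantifies the sampling variability of the coefficient estimate
- It is the estimated standard deviation of β̂₁ across hypothetical repeated samples of the same size
- Smaller SE → more precise estimate

Relative precision:
- SE / |β̂₁| = 0.1512 / 2.2707 = 6.7%
- Rule of thumb (under 20%: precise; 20% to under 50%: moderately precise; 50% or more: imprecise) → precise

Link to the t-test: t = β̂₁ / SE(β̂₁) = 2.2707 / 0.1512 = 15.0179, the statistic for H₀: β₁ = 0.

What drives SE(β̂₁): wider spread of x values → smaller SE.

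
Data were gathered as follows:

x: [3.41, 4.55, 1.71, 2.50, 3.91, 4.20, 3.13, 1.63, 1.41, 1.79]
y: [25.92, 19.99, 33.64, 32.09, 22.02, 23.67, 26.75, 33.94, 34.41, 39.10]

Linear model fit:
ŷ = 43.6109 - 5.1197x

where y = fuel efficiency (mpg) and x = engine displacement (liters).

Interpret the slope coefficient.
On average, fuel efficiency is about 5.1197 mpg lower for every extra liter of engine displacement.

The slope coefficient β₁ = -5.1197 represents the marginal effect of engine displacement on fuel efficiency.

Interpretation:
- Engine displacement up by 1 liter → predicted fuel efficiency decreases by 5.1197 mpg
- This is a linear approximation: the same per-unit change is assumed across the whole observed x range
- The sign (−) gives the direction; the magnitude 5.1197 gives the size of the effect per liter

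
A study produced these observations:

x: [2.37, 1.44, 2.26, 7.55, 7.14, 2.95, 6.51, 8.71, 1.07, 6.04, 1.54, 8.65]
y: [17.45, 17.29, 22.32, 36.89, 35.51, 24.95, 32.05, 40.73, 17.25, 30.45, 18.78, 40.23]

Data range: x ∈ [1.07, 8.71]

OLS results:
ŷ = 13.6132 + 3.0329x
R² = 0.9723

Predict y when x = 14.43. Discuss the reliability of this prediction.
The equation gives ŷ = 57.3779; however x = 14.43 is 5.72 units above the observed range, so this extrapolated value should not be trusted.

Prediction calculation:
ŷ = 13.6132 + 3.0329 × 14.43
ŷ = 57.3779

Reliability:
- Data range: x ∈ [1.07, 8.71]
- Prediction point: x = 14.43 is 5.72 units above the observed range → this is EXTRAPOLATION, not interpolation

Why that matters here:
- R² describes fit only over the sampled x values; it says nothing about behaviour beyond them
- The linear relationship may not hold outside the observed range

A defensible statement: 'if the linear trend continued to x = 14.43, y would be about 57.3779' — the premise is untested.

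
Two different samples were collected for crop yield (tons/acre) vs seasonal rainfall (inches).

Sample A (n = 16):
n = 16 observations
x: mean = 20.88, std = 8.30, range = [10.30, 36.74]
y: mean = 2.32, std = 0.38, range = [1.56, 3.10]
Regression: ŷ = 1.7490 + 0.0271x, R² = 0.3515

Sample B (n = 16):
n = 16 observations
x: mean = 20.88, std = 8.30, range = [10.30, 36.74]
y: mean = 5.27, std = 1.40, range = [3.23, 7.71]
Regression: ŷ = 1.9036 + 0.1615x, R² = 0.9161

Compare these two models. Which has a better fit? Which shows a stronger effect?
Model B has the better fit (R² = 0.9161 vs 0.3515). Model B shows the stronger effect (|β₁| = 0.1615 vs 0.0271).

Model Comparison:

Fit — compare R²:
- Model A: R² = 0.3515 → 35.15% of variance in crop yield explained
- Model B: R² = 0.9161 → 91.61% of variance in crop yield explained
- 0.9161 > 0.3515 → Model B has the better fit

Strength of effect — compare |β₁|:
- Model A: β₁ = 0.0271 → predicted crop yield rises 0.0271 tons/acre per additional inch of rainfall
- Model B: β₁ = 0.1615 → predicted crop yield rises 0.1615 tons/acre per additional inch of rainfall
- |0.0271| < |0.1615| → Model B shows the stronger marginal effect

Note: The two samples could reflect different populations, time periods, or measurement quality.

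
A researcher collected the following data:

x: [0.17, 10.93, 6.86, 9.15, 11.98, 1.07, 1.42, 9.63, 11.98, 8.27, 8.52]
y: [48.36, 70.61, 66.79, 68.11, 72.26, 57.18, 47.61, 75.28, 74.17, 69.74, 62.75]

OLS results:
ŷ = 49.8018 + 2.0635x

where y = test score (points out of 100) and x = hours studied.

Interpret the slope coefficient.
For each additional hour of study time, predicted test score increases by approximately 2.0635 points.

β₁ = 2.0635 is the change in predicted test score (points) per additional hour of study time.

Interpretation:
- Study time up by 1 hour → predicted test score increases by 2.0635 points
- The effect is assumed constant over the observed range of x (linearity)

(β₀ = 49.8018 is the fitted value at x = 0 and is not part of the slope interpretation.)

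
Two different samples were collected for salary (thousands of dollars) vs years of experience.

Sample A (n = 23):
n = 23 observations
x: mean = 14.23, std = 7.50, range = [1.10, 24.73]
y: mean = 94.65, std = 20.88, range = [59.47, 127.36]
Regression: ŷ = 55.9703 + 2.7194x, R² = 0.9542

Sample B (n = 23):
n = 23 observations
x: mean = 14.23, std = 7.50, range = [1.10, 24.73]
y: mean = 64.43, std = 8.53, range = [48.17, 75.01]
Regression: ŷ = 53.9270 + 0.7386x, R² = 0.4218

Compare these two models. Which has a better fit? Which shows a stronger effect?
Model A has the better fit (R² = 0.9542 vs 0.4218). Model A shows the stronger effect (|β₁| = 2.7194 vs 0.7386).

Model Comparison:

Which explains more variance? (R²)
- Model A: R² = 0.9542 → 95.42% of variance in salary explained
- Model B: R² = 0.4218 → 42.18% of variance in salary explained
- 0.9542 > 0.4218 → Model A has the better fit

Effect size (slope magnitude):
- Model A: β₁ = 2.7194 → predicted salary rises 2.7194 thousand dollars per additional year of experience
- Model B: β₁ = 0.7386 → predicted salary rises 0.7386 thousand dollars per additional year of experience
- |2.7194| > |0.7386| → Model A shows the stronger marginal effect

Note: The two samples could reflect different populations, time periods, or measurement quality.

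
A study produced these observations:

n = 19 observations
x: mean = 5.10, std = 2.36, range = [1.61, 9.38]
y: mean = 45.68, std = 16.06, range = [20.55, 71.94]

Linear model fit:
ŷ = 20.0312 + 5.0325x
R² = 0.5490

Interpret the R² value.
R² = 0.5490 means 54.90% of the variation in y is explained by the linear relationship with x. This indicates a moderate fit.

R² (coefficient of determination) measures the proportion of variance in y explained by the regression model.

Here R² = 0.5490:
- Explained: 54.90% of the variation in y
- Unexplained (residual): 100% − 54.90% = 45.10%
- Rule of thumb (below 0.3 weak; 0.3 to below 0.7 moderate; 0.7 and above strong) → moderate

Calculation: R² = 1 − (SS_res / SS_tot), where SS_res is the sum of squared residuals and SS_tot the total sum of squares.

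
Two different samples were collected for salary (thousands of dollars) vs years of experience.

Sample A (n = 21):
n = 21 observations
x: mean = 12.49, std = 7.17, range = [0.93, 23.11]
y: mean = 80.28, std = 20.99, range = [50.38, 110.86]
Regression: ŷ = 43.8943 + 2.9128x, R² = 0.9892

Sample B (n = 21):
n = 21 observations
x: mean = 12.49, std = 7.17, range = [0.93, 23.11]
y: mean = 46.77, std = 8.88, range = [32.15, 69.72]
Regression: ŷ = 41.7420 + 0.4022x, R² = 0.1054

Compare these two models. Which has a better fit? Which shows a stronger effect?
Model A has the better fit (R² = 0.9892 vs 0.1054). Model A shows the stronger effect (|β₁| = 2.9128 vs 0.4022).

Model Comparison:

Which explains more variance? (R²)
- Model A: R² = 0.9892 → 98.92% of variance in salary explained
- Model B: R² = 0.1054 → 10.54% of variance in salary explained
- 0.9892 > 0.1054 → Model A has the better fit

Effect size (slope magnitude):
- Model A: β₁ = 2.9128 → predicted salary rises 2.9128 thousand dollars per additional year of experience
- Model B: β₁ = 0.4022 → predicted salary rises 0.4022 thousand dollars per additional year of experience
- |2.9128| > |0.4022| → Model A shows the stronger marginal effect

Notes:
- A better fit (higher R²) doesn't necessarily mean a more important relationship.
- A steeper slope doesn't make a better model if the scatter around the line is large.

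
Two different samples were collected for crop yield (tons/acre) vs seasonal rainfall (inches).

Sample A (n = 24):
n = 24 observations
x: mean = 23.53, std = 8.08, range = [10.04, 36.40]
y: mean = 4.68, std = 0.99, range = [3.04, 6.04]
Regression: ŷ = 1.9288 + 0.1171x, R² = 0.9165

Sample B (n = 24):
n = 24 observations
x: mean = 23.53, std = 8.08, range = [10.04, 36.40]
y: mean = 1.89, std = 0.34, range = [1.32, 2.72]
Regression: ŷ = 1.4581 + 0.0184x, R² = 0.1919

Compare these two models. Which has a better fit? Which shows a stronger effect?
Model A has the better fit (R² = 0.9165 vs 0.1919). Model A shows the stronger effect (|β₁| = 0.1171 vs 0.0184).

Model Comparison:

Goodness of fit (R²):
- Model A: R² = 0.9165 → 91.65% of variance in crop yield explained
- Model B: R² = 0.1919 → 19.19% of variance in crop yield explained
- 0.9165 > 0.1919 → Model A has the better fit

Effect size (slope magnitude):
- Model A: β₁ = 0.1171 → predicted crop yield rises 0.1171 tons/acre per additional inch of rainfall
- Model B: β₁ = 0.0184 → predicted crop yield rises 0.0184 tons/acre per additional inch of rainfall
- |0.1171| > |0.0184| → Model A shows the stronger marginal effect

Note: A steeper slope doesn't make a better model if the scatter around the line is large.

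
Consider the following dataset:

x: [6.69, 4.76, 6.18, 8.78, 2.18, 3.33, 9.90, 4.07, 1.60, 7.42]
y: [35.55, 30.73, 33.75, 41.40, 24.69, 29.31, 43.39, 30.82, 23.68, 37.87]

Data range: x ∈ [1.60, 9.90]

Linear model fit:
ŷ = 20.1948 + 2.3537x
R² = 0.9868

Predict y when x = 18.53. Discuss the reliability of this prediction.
ŷ = 63.8089, but this is extrapolation (above the data range [1.60, 9.90]) and may be unreliable.

Prediction calculation:
ŷ = 20.1948 + 2.3537 × 18.53
ŷ = 63.8089

Reliability:
- Data range: x ∈ [1.60, 9.90]
- Prediction point: x = 18.53 is 8.63 units above the observed range → this is EXTRAPOLATION, not interpolation

Why that matters here:
- There are no observations near this x to validate the fitted line there
- The standard error of prediction grows with (x − x̄)², and x = 18.53 is far from x̄ = 5.49

The R² = 0.9868 only validates the fit within [1.60, 9.90]; treat ŷ = 63.8089 with caution.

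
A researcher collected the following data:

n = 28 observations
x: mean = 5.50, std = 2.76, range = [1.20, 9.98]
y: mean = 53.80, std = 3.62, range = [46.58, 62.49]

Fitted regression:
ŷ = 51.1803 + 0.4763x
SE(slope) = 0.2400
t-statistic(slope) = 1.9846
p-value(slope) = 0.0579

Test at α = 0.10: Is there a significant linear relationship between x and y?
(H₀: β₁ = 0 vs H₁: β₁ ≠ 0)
Reject H₀: p-value = 0.0579 < α = 0.10. The linear relationship is significant at the 10% level.

Hypothesis test for the slope coefficient:

H₀: β₁ = 0 (no linear relationship)
H₁: β₁ ≠ 0 (linear relationship exists)

Test statistic: t = β̂₁ / SE(β̂₁) = 0.4763 / 0.2400 = 1.9846

p = 0.0579: how often a slope estimate this far from 0 (in SE units) would arise by chance if β₁ were truly 0.

Decision rule: reject H₀ if p-value < α.
p-value = 0.0579 < α = 0.10 → reject H₀.

At α = 0.10 the data do provide convincing evidence of a nonzero slope.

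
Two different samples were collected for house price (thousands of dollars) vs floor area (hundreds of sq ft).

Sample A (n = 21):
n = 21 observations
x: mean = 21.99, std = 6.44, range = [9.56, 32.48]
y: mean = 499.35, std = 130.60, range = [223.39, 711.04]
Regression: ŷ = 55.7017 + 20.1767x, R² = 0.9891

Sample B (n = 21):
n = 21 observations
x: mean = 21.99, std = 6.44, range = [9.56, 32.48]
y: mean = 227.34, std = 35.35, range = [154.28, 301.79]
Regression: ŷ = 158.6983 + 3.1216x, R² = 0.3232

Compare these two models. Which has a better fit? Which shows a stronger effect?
Model A has the better fit (R² = 0.9891 vs 0.3232). Model A shows the stronger effect (|β₁| = 20.1767 vs 3.1216).

Model Comparison:

Fit — compare R²:
- Model A: R² = 0.9891 → 98.91% of variance in house price explained
- Model B: R² = 0.3232 → 32.32% of variance in house price explained
- 0.9891 > 0.3232 → Model A has the better fit

Effect size (slope magnitude):
- Model A: β₁ = 20.1767 → predicted house price rises 20.1767 thousand dollars per additional hundred sq ft of floor area
- Model B: β₁ = 3.1216 → predicted house price rises 3.1216 thousand dollars per additional hundred sq ft of floor area
- |20.1767| > |3.1216| → Model A shows the stronger marginal effect

Notes:
- R² measures how tightly points cluster around the line; β₁ measures how steep the line is — they answer different questions.
- The two samples could reflect different populations, time periods, or measurement quality.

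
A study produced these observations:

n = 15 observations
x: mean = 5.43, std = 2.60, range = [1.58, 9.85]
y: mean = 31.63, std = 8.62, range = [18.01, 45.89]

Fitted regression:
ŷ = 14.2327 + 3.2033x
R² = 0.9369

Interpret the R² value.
The model explains 93.69% of the variance in y (R² = 0.9369), leaving 6.31% unexplained; the fit is strong.

The coefficient of determination R² is the fraction of the total variation in y that the fitted line accounts for.

Here R² = 0.9369:
- Explained: 93.69% of the variation in y
- Unexplained (residual): 100% − 93.69% = 6.31%
- Rule of thumb (below 0.3 weak; 0.3 to below 0.7 moderate; 0.7 and above strong) → strong

Note: R² says nothing about causation, and a high R² does not by itself mean the linear form is appropriate — check the residuals.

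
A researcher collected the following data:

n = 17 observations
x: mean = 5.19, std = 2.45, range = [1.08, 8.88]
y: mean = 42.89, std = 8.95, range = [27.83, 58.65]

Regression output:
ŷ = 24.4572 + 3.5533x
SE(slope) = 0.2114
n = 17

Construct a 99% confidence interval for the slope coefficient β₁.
The 99% CI for β₁ is (2.9304, 4.1762)

Confidence interval for the slope:

The 99% CI for β₁ is: β̂₁ ± t*(α/2, n-2) × SE(β̂₁)

Step 1: Find critical t-value
- Confidence level = 0.99
- Degrees of freedom = n - 2 = 17 - 2 = 15
- t*(α/2, 15) = 2.9467

Step 2: Calculate margin of error
Margin = 2.9467 × 0.2114 = 0.6229

Step 3: Construct interval
CI = 3.5533 ± 0.6229
CI = (2.9304, 4.1762)

Interpretation: intervals built this way capture the true β₁ in 99% of repeated samples; here the plausible range for the per-unit effect of x on y is 2.9304 to 4.1762.
Both endpoints are positive, so the data support a genuinely positive slope at this confidence level.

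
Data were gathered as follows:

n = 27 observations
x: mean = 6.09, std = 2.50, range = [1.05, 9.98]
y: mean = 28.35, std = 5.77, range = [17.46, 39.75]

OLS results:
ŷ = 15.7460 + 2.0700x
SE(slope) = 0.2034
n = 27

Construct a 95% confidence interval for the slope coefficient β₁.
The 95% CI for β₁ is (1.6511, 2.4889)

Confidence interval for the slope:

The 95% CI for β₁ is: β̂₁ ± t*(α/2, n-2) × SE(β̂₁)

Step 1: Find critical t-value
- Confidence level = 0.95
- Degrees of freedom = n - 2 = 27 - 2 = 25
- t*(α/2, 25) = 2.0595

Step 2: Calculate margin of error
Margin = 2.0595 × 0.2034 = 0.4189

Step 3: Construct interval
CI = 2.0700 ± 0.4189
CI = (1.6511, 2.4889)

Interpretation: each one-unit increase in x is associated with a change in mean y of between 1.6511 and 2.4889, with 95% confidence.
The interval does not include 0, suggesting a significant linear relationship.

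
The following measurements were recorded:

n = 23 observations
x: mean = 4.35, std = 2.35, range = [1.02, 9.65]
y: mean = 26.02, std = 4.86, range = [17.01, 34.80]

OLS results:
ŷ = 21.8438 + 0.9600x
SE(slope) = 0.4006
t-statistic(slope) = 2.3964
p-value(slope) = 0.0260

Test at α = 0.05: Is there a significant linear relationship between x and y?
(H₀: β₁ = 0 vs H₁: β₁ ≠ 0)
Since p-value = 0.0260 < α = 0.05, reject H₀ — the slope is significantly different from 0.

Hypothesis test for the slope coefficient:

H₀: β₁ = 0 (no linear relationship)
H₁: β₁ ≠ 0 (linear relationship exists)

Test statistic: t = β̂₁ / SE(β̂₁) = 0.9600 / 0.4006 = 2.3964

p = 0.0260: how often a slope estimate this far from 0 (in SE units) would arise by chance if β₁ were truly 0.

Decision rule: reject H₀ if p-value < α.
p-value = 0.0260 < α = 0.05 → reject H₀.

Conclusion: the linear association between x and y is significant at the 5% level.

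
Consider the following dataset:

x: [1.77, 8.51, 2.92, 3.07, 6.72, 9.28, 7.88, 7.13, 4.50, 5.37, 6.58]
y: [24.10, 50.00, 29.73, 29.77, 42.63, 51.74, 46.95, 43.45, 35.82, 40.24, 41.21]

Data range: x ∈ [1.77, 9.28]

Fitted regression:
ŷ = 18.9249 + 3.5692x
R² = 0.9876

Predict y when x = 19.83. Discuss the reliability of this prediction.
The equation gives ŷ = 89.7021; however x = 19.83 is 10.55 units above the observed range, so this extrapolated value should not be trusted.

Prediction calculation:
ŷ = 18.9249 + 3.5692 × 19.83
ŷ = 89.7021

Reliability:
- Data range: x ∈ [1.77, 9.28]
- Prediction point: x = 19.83 is 10.55 units above the observed range → this is EXTRAPOLATION, not interpolation

Why that matters here:
- Real relationships often flatten, saturate, or turn nonlinear at extremes
- The linear relationship may not hold outside the observed range

A defensible statement: 'if the linear trend continued to x = 19.83, y would be about 89.7021' — the premise is untested.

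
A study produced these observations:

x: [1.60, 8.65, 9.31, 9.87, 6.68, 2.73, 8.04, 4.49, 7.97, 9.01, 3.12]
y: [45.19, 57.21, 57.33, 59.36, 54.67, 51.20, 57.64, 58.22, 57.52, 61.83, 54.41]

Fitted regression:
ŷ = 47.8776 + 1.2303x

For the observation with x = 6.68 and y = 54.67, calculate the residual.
Residual = -1.4260

The residual is the difference between the actual value and the predicted value:

Residual = y - ŷ

Step 1: Calculate predicted value
ŷ = 47.8776 + 1.2303 × 6.68
ŷ = 56.0960

Step 2: Calculate residual
Residual = 54.67 - 56.0960
Residual = -1.4260

Interpretation: the model overestimates the actual value by 1.4260 at this point (negative residual → observation lies below the fitted line).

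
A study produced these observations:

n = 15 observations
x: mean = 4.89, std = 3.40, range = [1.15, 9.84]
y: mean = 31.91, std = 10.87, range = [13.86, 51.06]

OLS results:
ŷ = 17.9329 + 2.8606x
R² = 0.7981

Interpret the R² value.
The model explains 79.81% of the variance in y (R² = 0.7981), leaving 20.19% unexplained; the fit is strong.

The coefficient of determination R² is the fraction of the total variation in y that the fitted line accounts for.

Here R² = 0.7981:
- Explained: 79.81% of the variation in y
- Unexplained (residual): 100% − 79.81% = 20.19%
- Rule of thumb (below 0.3 weak; 0.3 to below 0.7 moderate; 0.7 and above strong) → strong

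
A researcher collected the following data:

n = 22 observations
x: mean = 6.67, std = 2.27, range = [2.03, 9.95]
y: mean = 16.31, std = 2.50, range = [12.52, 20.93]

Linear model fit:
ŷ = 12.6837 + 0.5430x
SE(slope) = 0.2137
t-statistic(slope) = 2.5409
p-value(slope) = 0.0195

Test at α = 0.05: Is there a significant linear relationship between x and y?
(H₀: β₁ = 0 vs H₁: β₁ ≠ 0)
Reject H₀: p-value = 0.0195 < α = 0.05. The linear relationship is significant at the 5% level.

Hypothesis test for the slope coefficient:

H₀: β₁ = 0 (no linear relationship)
H₁: β₁ ≠ 0 (linear relationship exists)

Test statistic: t = β̂₁ / SE(β̂₁) = 0.5430 / 0.2137 = 2.5409

p = 0.0195: how often a slope estimate this far from 0 (in SE units) would arise by chance if β₁ were truly 0.

Decision rule: reject H₀ if p-value < α.
p-value = 0.0195 < α = 0.05 → reject H₀.

There is sufficient evidence at the 5% significance level to conclude that a linear relationship exists between x and y.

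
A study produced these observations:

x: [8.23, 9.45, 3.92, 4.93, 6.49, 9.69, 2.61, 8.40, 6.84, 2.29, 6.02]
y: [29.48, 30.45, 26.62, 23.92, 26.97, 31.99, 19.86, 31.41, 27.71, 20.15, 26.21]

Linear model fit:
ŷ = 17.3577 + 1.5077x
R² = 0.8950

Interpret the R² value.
The model explains 89.50% of the variance in y (R² = 0.8950), leaving 10.50% unexplained; the fit is strong.

The coefficient of determination R² is the fraction of the total variation in y that the fitted line accounts for.

Here R² = 0.8950:
- Explained: 89.50% of the variation in y
- Unexplained (residual): 100% − 89.50% = 10.50%
- Rule of thumb (below 0.3 weak; 0.3 to below 0.7 moderate; 0.7 and above strong) → strong

Calculation: R² = 1 − (SS_res / SS_tot), where SS_res is the sum of squared residuals and SS_tot the total sum of squares.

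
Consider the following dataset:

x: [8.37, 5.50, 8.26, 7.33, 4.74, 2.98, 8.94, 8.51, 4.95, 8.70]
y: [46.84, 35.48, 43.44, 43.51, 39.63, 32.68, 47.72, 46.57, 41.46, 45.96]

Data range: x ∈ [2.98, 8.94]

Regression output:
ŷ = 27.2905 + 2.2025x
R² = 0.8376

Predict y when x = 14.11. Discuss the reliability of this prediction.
ŷ = 58.3678, but this is extrapolation (above the data range [2.98, 8.94]) and may be unreliable.

Prediction calculation:
ŷ = 27.2905 + 2.2025 × 14.11
ŷ = 58.3678

Reliability:
- Data range: x ∈ [2.98, 8.94]
- Prediction point: x = 14.11 is 5.17 units above the observed range → this is EXTRAPOLATION, not interpolation

Why that matters here:
- Real relationships often flatten, saturate, or turn nonlinear at extremes
- The standard error of prediction grows with (x − x̄)², and x = 14.11 is far from x̄ = 6.83

Report the number if required, but flag clearly that it is an extrapolation.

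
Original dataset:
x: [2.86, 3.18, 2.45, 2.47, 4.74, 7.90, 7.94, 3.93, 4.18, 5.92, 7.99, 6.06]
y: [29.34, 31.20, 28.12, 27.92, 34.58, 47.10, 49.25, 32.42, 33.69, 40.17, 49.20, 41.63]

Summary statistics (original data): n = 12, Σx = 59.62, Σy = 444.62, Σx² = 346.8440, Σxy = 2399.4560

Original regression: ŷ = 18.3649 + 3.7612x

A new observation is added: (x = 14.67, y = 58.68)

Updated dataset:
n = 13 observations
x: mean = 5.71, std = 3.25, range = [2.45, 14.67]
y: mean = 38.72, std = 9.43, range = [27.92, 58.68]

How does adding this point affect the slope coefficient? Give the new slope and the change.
The slope changes from 3.7612 to 2.7934 (change of -0.9678, or -25.7%).

The new point has HIGH LEVERAGE: x = 14.67 is far from the original mean x̄ = 59.62/12 ≈ 4.97 (original range [2.45, 7.99]).

Step 1: Update the sums with the new point (n goes from 12 to 13)
Σx  = 59.62 + 14.67 = 74.29
Σy  = 444.62 + 58.68 = 503.30
Σx² = 346.8440 + 14.67² = 346.8440 + 215.2089 = 562.0529
Σxy = 2399.4560 + 14.67×58.68 = 2399.4560 + 860.8356 = 3260.2916

Step 2: Recompute the slope with b₁ = (nΣxy − ΣxΣy) / (nΣx² − (Σx)²)
Numerator   = 13×3260.2916 − 74.29×503.30 = 42383.7908 − 37390.1570 = 4993.6338
Denominator = 13×562.0529 − 74.29² = 7306.6877 − 5519.0041 = 1787.6836
b₁(new) = 4993.6338 / 1787.6836 = 2.7934

(Same formula on the original sums: (12×2399.4560 − 59.62×444.62) / (12×346.8440 − 59.62²) = 2285.2276 / 607.5836 = 3.7612, matching the given fit.)

Step 3: Change in slope
Δβ₁ = 2.7934 − 3.7612 = -0.9678
Relative change = -0.9678 / 3.7612 × 100% = -25.7%
→ the slope decreases when the point is added.

Because the point sits below the extension of the original line at a high-leverage x, it tilts the fit down.
In practice: check such a point for data-entry or measurement error; refit with and without it and report both if conclusions differ.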